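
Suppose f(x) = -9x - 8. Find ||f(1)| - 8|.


f(1) = -17
|-17| = 17
|17 - 8| = 9

9


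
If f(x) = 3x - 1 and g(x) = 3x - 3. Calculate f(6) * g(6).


f(6) = 17
g(6) = 15
Product = 255

255


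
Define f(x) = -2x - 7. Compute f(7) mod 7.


f(7) = -21
-21 mod 7 = 0

0


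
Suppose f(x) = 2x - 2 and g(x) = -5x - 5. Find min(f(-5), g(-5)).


f(-5) = -12
g(-5) = 20
min = -12

-12


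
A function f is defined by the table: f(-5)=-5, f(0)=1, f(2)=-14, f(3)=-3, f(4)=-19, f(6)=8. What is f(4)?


Reading from the table at x = 4

-19


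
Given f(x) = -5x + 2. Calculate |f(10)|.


48


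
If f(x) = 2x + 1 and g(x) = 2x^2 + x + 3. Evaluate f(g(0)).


g(0) = 3
f(3) = 7

7


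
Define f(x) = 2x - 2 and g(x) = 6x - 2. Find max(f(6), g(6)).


f(6) = 10
g(6) = 34
max = 34

34


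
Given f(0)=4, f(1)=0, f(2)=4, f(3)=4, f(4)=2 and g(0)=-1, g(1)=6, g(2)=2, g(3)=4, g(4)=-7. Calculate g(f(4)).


f(4) = 2
g(2) = 2

2


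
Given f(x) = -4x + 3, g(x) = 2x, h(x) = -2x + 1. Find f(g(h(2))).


h(2) = -3
g(-3) = -6
f(-6) = 27

27


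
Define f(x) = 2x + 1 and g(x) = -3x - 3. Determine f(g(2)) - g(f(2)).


f(g(2)) = -17
g(f(2)) = -18
Difference = 1

1


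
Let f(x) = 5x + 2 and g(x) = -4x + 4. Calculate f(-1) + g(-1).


f(-1) = -3
g(-1) = 8
Sum = 5

5


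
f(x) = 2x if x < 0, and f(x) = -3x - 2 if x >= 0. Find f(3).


3 satisfies x >= 0
f(3) = -11

-11


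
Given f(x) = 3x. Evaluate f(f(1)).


f(1) = 3
f(3) = 9

9


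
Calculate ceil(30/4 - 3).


5


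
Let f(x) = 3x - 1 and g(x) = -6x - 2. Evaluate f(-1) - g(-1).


f(-1) = -4
g(-1) = 4
Difference = -8

-8


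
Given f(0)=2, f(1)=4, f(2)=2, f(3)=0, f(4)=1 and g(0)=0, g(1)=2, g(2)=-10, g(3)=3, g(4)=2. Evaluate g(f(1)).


f(1) = 4
g(4) = 2

2


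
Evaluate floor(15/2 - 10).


15/2 = 7.5
7.5 - 10 = -2.5
floor(-2.5) = -3

-3


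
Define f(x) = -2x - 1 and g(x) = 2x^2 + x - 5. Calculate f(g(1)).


g(1) = -2
f(-2) = 3

3


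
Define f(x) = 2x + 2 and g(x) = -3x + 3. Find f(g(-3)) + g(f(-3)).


f(g(-3)) = 26
g(f(-3)) = 15
Sum = 41

41


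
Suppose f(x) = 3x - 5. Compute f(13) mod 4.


2


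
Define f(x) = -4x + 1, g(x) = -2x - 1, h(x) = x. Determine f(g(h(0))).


h(0) = 0
g(0) = -1
f(-1) = 5

5


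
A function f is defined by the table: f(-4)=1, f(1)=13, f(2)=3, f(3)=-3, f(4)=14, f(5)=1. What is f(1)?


Reading from the table at x = 1

13


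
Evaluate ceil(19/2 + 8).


19/2 = 9.5
9.5 + 8 = 17.5
ceil(17.5) = 18

18


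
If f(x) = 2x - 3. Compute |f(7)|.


f(7) = 11
|11| = 11

11


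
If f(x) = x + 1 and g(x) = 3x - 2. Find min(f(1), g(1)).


f(1) = 2
g(1) = 1
min = 1

1


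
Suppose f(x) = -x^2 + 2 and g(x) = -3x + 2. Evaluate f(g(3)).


g(3) = -7
f(-7) = (-1)*(-7)^2 + 2 = -47

-47


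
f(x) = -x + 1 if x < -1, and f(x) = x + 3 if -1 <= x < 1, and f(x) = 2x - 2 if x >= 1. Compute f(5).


5 satisfies x >= 1
f(5) = 8

8


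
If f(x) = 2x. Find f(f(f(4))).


32


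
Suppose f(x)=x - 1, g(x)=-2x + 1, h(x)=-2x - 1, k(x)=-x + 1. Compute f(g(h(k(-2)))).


k(-2) = 3
h(3) = -7
g(-7) = 15
f(15) = 14

14


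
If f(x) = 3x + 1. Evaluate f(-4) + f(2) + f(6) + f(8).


f(-4) = -11
f(2) = 7
f(6) = 19
f(8) = 25
Sum = 40

40


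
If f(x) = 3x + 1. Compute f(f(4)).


f(4) = 13
f(13) = 40

40


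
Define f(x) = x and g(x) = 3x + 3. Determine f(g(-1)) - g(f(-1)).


f(g(-1)) = 0
g(f(-1)) = 0
Difference = 0

0


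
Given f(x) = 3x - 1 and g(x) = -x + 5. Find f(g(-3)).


g(-3) = 8
f(8) = 23

23


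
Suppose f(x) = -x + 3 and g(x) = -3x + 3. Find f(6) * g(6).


f(6) = -3
g(6) = -15
Product = 45

45


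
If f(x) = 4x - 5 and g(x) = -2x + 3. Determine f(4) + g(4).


f(4) = 11
g(4) = -5
Sum = 6

6


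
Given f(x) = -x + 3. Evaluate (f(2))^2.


1


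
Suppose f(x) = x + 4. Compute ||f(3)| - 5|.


f(3) = 7
|7| = 7
|7 - 5| = 2

2


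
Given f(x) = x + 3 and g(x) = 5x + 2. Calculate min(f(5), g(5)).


f(5) = 8
g(5) = 27
min = 8

8


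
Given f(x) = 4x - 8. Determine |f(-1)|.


f(-1) = -12
|-12| = 12

12


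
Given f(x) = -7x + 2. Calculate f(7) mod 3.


1


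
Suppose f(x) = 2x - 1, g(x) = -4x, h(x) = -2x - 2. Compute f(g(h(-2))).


-17


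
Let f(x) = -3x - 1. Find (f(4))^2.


f(4) = -13
(-13)^2 = 169

169


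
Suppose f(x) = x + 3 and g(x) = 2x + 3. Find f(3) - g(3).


f(3) = 6
g(3) = 9
Difference = -3

-3


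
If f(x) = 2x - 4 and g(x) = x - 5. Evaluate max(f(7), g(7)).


10


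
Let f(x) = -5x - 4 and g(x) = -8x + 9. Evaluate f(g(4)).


g(4) = -23
f(-23) = 111

111


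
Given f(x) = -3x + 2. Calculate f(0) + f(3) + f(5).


f(0) = 2
f(3) = -7
f(5) = -13
Sum = -18

-18


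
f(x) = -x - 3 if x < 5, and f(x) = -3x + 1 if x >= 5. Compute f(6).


-17


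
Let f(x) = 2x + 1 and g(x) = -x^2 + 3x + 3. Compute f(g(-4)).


g(-4) = -25
f(-25) = -49

-49


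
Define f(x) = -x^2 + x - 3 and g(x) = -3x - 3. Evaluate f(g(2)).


g(2) = -9
f(-9) = (-1)*(-9)^2 + 1*(-9) - 3 = -93

-93


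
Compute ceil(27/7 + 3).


7


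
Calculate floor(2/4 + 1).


2/4 = 0.5
0.5 + 1 = 1.5
floor(1.5) = 1

1


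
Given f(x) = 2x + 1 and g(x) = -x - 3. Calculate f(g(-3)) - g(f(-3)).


f(g(-3)) = 1
g(f(-3)) = 2
Difference = -1

-1


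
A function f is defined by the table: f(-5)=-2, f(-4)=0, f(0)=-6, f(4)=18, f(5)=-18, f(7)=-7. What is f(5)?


Reading from the table at x = 5

-18


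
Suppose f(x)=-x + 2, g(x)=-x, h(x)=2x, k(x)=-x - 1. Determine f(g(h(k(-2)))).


k(-2) = 1
h(1) = 2
g(2) = -2
f(-2) = 4

4


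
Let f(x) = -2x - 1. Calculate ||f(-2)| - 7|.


f(-2) = 3
|3| = 3
|3 - 7| = 4

4


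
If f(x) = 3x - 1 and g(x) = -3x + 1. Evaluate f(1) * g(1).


f(1) = 2
g(1) = -2
Product = -4

-4


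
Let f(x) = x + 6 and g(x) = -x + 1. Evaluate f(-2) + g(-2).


f(-2) = 4
g(-2) = 3
Sum = 7

7


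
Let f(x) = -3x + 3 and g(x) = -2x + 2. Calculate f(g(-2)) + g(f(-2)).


f(g(-2)) = -15
g(f(-2)) = -16
Sum = -31

-31


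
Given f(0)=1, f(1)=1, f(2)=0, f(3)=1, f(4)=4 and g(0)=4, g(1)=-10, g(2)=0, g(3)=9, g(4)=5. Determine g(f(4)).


5


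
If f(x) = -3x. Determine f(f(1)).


f(1) = -3
f(-3) = 9

9


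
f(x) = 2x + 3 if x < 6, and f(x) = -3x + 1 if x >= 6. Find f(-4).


-5


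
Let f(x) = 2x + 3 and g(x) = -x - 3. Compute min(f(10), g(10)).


f(10) = 23
g(10) = -13
min = -13

-13


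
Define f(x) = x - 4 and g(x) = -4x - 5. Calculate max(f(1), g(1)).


f(1) = -3
g(1) = -9
max = -3

-3


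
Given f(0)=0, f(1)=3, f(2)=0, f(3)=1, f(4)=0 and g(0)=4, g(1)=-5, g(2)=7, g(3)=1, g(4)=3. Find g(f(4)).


4


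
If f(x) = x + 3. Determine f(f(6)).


f(6) = 9
f(9) = 12

12


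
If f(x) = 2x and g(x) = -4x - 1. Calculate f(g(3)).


-26


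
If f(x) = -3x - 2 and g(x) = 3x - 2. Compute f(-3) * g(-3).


f(-3) = 7
g(-3) = -11
Product = -77

-77


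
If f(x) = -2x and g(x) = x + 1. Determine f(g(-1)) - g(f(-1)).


f(g(-1)) = 0
g(f(-1)) = 3
Difference = -3

-3


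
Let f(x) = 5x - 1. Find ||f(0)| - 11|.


f(0) = -1
|-1| = 1
|1 - 11| = 10

10


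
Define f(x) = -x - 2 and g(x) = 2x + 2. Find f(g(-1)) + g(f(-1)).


-2


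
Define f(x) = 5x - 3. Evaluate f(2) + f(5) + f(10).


f(2) = 7
f(5) = 22
f(10) = 47
Sum = 76

76


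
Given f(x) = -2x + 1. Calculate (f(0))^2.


1


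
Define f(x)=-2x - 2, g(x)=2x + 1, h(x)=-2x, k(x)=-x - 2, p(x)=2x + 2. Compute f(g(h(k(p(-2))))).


p(-2) = -2
k(-2) = 0
h(0) = 0
g(0) = 1
f(1) = -4

-4


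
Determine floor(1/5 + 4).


1/5 = 0.2
0.2 + 4 = 4.2
floor(4.2) = 4

4


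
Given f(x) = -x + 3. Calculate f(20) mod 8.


f(20) = -17
-17 mod 8 = 7

7


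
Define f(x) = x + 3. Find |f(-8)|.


f(-8) = -5
|-5| = 5

5


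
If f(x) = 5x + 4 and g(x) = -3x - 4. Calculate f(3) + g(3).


f(3) = 19
g(3) = -13
Sum = 6

6


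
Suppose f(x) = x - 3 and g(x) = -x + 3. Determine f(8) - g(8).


10


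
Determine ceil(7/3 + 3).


7/3 = 2.3333
2.3333 + 3 = 5.3333
ceil(5.3333) = 6

6


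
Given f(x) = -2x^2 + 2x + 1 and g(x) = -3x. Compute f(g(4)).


-311


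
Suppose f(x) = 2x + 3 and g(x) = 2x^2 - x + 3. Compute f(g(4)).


g(4) = 31
f(31) = 65

65


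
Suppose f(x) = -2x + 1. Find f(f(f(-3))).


27


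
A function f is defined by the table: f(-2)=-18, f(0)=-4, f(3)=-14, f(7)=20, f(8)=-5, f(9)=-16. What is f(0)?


Reading from the table at x = 0

-4


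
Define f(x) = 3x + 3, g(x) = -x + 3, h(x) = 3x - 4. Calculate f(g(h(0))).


h(0) = -4
g(-4) = 7
f(7) = 24

24


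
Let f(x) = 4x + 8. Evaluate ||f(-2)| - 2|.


f(-2) = 0
|0| = 0
|0 - 2| = 2

2


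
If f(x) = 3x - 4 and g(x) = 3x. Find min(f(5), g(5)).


f(5) = 11
g(5) = 15
min = 11

11


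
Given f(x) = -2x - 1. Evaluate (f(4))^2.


f(4) = -9
(-9)^2 = 81

81


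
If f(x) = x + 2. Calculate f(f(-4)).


f(-4) = -2
f(-2) = 0

0


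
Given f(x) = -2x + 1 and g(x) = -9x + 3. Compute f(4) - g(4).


f(4) = -7
g(4) = -33
Difference = 26

26


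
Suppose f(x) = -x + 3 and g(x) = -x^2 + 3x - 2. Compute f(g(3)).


g(3) = -2
f(-2) = 5

5


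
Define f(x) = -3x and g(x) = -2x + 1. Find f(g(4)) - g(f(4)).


f(g(4)) = 21
g(f(4)) = 25
Difference = -4

-4


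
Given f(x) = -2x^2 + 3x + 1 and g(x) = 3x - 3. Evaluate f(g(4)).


g(4) = 9
f(9) = (-2)*(9)^2 + 3*(9) + 1 = -134

-134


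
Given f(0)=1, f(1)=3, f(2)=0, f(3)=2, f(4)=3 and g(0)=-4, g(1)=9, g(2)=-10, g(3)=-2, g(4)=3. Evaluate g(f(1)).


f(1) = 3
g(3) = -2

-2


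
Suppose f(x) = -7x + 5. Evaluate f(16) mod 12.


1


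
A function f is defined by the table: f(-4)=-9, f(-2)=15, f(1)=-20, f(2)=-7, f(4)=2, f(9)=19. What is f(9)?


Reading from the table at x = 9

19


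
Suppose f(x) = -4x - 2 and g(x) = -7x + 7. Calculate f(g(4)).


g(4) = -21
f(-21) = 82

82


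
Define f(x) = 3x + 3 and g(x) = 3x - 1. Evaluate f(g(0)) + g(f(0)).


f(g(0)) = 0
g(f(0)) = 8
Sum = 8

8


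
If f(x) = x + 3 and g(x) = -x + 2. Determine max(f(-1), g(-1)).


f(-1) = 2
g(-1) = 3
max = 3

3


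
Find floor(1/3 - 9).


1/3 = 0.3333
0.3333 - 9 = -8.6667
floor(-8.6667) = -9

-9


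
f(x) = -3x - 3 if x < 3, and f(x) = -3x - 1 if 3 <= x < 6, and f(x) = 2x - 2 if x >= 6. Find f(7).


7 satisfies x >= 6
f(7) = 12

12


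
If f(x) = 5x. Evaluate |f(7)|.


f(7) = 35
|35| = 35

35


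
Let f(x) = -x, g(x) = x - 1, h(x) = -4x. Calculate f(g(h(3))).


h(3) = -12
g(-12) = -13
f(-13) = 13

13


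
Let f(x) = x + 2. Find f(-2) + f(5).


f(-2) = 0
f(5) = 7
Sum = 7

7


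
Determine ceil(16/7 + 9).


16/7 = 2.2857
2.2857 + 9 = 11.2857
ceil(11.2857) = 12

12


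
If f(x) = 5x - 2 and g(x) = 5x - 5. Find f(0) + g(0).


f(0) = -2
g(0) = -5
Sum = -7

-7


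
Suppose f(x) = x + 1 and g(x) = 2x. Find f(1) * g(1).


4


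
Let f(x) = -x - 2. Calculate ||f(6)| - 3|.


f(6) = -8
|-8| = 8
|8 - 3| = 5

5


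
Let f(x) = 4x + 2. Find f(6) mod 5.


f(6) = 26
26 mod 5 = 1

1


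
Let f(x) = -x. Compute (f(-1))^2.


f(-1) = 1
(1)^2 = 1

1


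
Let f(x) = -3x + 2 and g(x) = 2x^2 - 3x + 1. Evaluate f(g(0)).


-1


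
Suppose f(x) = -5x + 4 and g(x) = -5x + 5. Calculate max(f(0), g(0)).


f(0) = 4
g(0) = 5
max = 5

5


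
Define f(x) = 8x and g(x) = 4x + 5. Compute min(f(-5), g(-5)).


f(-5) = -40
g(-5) = -15
min = -40

-40


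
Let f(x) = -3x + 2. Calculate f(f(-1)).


-13


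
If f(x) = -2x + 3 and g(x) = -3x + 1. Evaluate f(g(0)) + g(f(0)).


f(g(0)) = 1
g(f(0)) = -8
Sum = -7

-7


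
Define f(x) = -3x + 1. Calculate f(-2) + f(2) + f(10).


f(-2) = 7
f(2) = -5
f(10) = -29
Sum = -27

-27


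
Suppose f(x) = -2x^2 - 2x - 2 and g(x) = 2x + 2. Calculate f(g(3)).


g(3) = 8
f(8) = (-2)*(8)^2 - 2*(8) - 2 = -146

-146


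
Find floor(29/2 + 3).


17


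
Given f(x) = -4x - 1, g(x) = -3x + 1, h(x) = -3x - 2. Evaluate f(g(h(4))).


h(4) = -14
g(-14) = 43
f(43) = -173

-173


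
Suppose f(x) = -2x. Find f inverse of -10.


Solve -2x = -10
x = (-10) / (-2) = 5

5


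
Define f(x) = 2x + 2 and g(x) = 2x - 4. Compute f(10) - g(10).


f(10) = 22
g(10) = 16
Difference = 6

6


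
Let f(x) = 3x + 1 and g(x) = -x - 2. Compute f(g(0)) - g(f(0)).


f(g(0)) = -5
g(f(0)) = -3
Difference = -2

-2


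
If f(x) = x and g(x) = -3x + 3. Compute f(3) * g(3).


f(3) = 3
g(3) = -6
Product = -18

-18


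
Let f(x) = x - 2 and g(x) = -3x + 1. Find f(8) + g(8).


f(8) = 6
g(8) = -23
Sum = -17

-17


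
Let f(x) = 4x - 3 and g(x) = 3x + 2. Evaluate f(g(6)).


g(6) = 20
f(20) = 77

77


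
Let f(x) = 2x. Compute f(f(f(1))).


f(1) = 2
f(2) = 4
f(4) = 8

8


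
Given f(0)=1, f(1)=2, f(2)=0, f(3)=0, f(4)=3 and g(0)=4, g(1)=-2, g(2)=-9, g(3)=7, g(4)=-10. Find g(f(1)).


-9


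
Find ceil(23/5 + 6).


23/5 = 4.6
4.6 + 6 = 10.6
ceil(10.6) = 11

11


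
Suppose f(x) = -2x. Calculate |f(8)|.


16


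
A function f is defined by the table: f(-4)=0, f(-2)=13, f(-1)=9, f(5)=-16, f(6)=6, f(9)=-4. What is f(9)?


Reading from the table at x = 9

-4


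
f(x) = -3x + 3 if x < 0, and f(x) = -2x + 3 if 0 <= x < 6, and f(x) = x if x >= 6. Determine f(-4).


-4 satisfies x < 0
f(-4) = 15

15


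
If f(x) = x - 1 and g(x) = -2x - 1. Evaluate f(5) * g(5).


f(5) = 4
g(5) = -11
Product = -44

-44


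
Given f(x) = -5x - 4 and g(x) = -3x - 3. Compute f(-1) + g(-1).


f(-1) = 1
g(-1) = 0
Sum = 1

1


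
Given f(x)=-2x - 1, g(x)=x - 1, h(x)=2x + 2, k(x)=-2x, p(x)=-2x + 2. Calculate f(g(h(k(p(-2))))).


p(-2) = 6
k(6) = -12
h(-12) = -22
g(-22) = -23
f(-23) = 45

45


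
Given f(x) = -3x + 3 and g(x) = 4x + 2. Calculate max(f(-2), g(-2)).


9


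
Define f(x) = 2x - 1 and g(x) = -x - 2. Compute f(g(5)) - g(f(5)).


f(g(5)) = -15
g(f(5)) = -11
Difference = -4

-4


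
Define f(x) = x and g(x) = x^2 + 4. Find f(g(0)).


g(0) = 4
f(4) = 4

4


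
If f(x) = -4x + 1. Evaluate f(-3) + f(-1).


f(-3) = 13
f(-1) = 5
Sum = 18

18


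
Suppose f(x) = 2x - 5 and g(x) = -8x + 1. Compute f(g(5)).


g(5) = -39
f(-39) = -83

-83


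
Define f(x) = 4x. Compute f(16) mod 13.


f(16) = 64
64 mod 13 = 12

12


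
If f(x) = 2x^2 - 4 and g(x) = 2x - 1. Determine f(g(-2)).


g(-2) = -5
f(-5) = 2*(-5)^2 - 4 = 46

46


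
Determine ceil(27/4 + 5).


27/4 = 6.75
6.75 + 5 = 11.75
ceil(11.75) = 12

12


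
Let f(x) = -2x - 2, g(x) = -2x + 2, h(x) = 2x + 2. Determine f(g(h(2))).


h(2) = 6
g(6) = -10
f(-10) = 18

18


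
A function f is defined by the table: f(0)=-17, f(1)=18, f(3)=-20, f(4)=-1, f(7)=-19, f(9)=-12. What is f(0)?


Reading from the table at x = 0

-17


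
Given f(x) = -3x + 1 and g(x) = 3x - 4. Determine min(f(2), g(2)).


-5


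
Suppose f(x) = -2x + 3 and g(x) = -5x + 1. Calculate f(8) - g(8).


f(8) = -13
g(8) = -39
Difference = 26

26


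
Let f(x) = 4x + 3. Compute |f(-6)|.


f(-6) = -21
|-21| = 21

21


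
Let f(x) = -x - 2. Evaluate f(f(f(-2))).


f(-2) = 0
f(0) = -2
f(-2) = 0

0


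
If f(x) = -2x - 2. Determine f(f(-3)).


f(-3) = 4
f(4) = -10

-10


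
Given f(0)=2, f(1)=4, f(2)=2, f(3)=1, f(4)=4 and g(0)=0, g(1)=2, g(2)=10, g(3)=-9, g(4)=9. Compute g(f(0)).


10


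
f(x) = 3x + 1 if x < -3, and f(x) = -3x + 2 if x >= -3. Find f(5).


5 satisfies x >= -3
f(5) = -13

-13


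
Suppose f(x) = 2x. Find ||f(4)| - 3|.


f(4) = 8
|8| = 8
|8 - 3| = 5

5


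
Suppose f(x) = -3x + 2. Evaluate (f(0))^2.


4


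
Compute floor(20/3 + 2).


20/3 = 6.6667
6.6667 + 2 = 8.6667
floor(8.6667) = 8

8


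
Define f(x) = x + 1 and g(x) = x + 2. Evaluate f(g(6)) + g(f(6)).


f(g(6)) = 9
g(f(6)) = 9
Sum = 18

18


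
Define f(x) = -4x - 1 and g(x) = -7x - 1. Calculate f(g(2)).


g(2) = -15
f(-15) = 59

59


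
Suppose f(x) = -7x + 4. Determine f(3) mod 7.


f(3) = -17
-17 mod 7 = 4

4


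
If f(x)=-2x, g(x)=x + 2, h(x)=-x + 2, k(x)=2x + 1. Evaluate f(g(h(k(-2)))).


-14


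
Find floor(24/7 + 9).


24/7 = 3.4286
3.4286 + 9 = 12.4286
floor(12.4286) = 12

12


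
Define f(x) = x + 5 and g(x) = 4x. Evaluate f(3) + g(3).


f(3) = 8
g(3) = 12
Sum = 20

20


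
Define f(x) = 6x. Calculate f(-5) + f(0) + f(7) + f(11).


f(-5) = -30
f(0) = 0
f(7) = 42
f(11) = 66
Sum = 78

78


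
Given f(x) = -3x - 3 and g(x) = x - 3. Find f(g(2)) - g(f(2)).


f(g(2)) = 0
g(f(2)) = -12
Difference = 12

12


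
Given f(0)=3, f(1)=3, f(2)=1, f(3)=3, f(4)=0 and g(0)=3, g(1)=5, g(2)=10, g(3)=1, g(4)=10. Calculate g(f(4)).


f(4) = 0
g(0) = 3

3


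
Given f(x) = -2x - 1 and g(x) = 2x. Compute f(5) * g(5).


f(5) = -11
g(5) = 10
Product = -110

-110


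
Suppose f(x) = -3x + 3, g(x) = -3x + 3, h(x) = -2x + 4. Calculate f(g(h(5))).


-60


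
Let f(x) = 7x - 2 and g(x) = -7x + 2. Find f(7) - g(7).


f(7) = 47
g(7) = -47
Difference = 94

94


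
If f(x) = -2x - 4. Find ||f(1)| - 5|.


1


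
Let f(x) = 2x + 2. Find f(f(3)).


f(3) = 8
f(8) = 18

18


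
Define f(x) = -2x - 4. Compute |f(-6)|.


f(-6) = 8
|8| = 8

8


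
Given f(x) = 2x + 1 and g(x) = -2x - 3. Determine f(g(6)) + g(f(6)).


f(g(6)) = -29
g(f(6)) = -29
Sum = -58

-58


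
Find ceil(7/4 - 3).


7/4 = 1.75
1.75 - 3 = -1.25
ceil(-1.25) = -1

-1


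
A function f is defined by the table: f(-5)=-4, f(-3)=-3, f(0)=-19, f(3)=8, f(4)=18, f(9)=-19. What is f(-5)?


Reading from the table at x = -5

-4


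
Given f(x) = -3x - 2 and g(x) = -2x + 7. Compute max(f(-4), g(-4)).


15


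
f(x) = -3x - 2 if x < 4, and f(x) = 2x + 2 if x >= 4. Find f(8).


8 satisfies x >= 4
f(8) = 18

18


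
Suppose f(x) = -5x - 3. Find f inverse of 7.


Solve -5x - 3 = 7
x = (7 + 3) / (-5) = -2

-2


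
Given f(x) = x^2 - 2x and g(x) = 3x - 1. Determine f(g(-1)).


24


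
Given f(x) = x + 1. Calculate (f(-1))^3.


f(-1) = 0
(0)^3 = 0

0


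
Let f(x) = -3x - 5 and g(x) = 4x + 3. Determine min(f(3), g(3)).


-14


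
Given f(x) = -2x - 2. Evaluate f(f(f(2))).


f(2) = -6
f(-6) = 10
f(10) = -22

-22


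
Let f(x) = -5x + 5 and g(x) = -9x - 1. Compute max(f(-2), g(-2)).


17


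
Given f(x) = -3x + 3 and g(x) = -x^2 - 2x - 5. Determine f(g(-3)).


g(-3) = -8
f(-8) = 27

27


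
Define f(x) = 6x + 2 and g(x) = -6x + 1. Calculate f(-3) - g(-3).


f(-3) = -16
g(-3) = 19
Difference = -35

-35


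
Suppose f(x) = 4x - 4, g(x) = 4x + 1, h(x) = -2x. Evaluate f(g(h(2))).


h(2) = -4
g(-4) = -15
f(-15) = -64

-64


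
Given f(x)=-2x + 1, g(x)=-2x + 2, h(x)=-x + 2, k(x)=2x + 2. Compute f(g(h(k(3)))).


k(3) = 8
h(8) = -6
g(-6) = 14
f(14) = -27

-27


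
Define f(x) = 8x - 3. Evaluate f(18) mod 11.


f(18) = 141
141 mod 11 = 9

9


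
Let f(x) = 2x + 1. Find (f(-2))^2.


f(-2) = -3
(-3)^2 = 9

9


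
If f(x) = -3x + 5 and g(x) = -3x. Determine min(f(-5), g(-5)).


f(-5) = 20
g(-5) = 15
min = 15

15


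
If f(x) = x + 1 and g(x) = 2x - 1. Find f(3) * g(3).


f(3) = 4
g(3) = 5
Product = 20

20


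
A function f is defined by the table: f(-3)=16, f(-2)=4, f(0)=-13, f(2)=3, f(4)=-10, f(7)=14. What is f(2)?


Reading from the table at x = 2

3


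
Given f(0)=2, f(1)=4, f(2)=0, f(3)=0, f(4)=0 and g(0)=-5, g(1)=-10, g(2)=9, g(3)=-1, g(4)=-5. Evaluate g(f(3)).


f(3) = 0
g(0) = -5

-5


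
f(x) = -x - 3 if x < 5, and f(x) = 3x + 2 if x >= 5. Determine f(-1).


-1 satisfies x < 5
f(-1) = -2

-2


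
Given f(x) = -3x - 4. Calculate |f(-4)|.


f(-4) = 8
|8| = 8

8


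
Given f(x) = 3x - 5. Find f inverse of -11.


Solve 3x - 5 = -11
x = (-11 + 5) / 3 = -2

-2


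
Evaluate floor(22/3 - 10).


22/3 = 7.3333
7.3333 - 10 = -2.6667
floor(-2.6667) = -3

-3


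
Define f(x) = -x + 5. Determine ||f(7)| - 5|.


f(7) = -2
|-2| = 2
|2 - 5| = 3

3


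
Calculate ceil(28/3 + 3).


28/3 = 9.3333
9.3333 + 3 = 12.3333
ceil(12.3333) = 13

13


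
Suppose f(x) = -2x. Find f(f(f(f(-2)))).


f(-2) = 4
f(4) = -8
f(-8) = 16
f(16) = -32

-32


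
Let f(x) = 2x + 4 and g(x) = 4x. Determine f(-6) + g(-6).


f(-6) = -8
g(-6) = -24
Sum = -32

-32


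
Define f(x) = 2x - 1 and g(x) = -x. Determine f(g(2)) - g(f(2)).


-2


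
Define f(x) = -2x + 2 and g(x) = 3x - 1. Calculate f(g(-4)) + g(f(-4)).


f(g(-4)) = 28
g(f(-4)) = 29
Sum = 57

57


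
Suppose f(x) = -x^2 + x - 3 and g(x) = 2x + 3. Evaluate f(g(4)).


g(4) = 11
f(11) = (-1)*(11)^2 + 1*(11) - 3 = -113

-113


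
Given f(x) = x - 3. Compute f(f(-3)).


f(-3) = -6
f(-6) = -9

-9


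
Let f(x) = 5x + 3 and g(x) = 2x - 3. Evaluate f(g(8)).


g(8) = 13
f(13) = 68

68


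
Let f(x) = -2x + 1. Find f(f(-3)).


-13


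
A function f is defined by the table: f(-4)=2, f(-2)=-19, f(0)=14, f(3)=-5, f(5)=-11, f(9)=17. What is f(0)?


14


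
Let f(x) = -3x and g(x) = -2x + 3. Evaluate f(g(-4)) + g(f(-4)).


f(g(-4)) = -33
g(f(-4)) = -21
Sum = -54

-54


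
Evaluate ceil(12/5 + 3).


12/5 = 2.4
2.4 + 3 = 5.4
ceil(5.4) = 6

6


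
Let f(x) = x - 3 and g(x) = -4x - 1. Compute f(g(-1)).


g(-1) = 3
f(3) = 0

0


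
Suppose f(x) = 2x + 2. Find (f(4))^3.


f(4) = 10
(10)^3 = 1000

1000


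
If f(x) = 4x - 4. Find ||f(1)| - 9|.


f(1) = 0
|0| = 0
|0 - 9| = 9

9


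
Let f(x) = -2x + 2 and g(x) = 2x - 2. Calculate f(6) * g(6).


f(6) = -10
g(6) = 10
Product = -100

-100


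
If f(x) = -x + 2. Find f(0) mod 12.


f(0) = 2
2 mod 12 = 2

2


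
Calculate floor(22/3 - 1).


22/3 = 7.3333
7.3333 - 1 = 6.3333
floor(6.3333) = 6

6


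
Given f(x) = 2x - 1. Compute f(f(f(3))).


f(3) = 5
f(5) = 9
f(9) = 17

17


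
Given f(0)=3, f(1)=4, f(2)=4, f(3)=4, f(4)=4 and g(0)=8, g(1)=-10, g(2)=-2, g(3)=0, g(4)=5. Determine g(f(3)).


f(3) = 4
g(4) = 5

5


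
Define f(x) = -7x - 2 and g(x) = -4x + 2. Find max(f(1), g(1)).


f(1) = -9
g(1) = -2
max = -2

-2


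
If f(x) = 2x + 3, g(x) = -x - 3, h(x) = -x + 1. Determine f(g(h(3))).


h(3) = -2
g(-2) = -1
f(-1) = 1

1


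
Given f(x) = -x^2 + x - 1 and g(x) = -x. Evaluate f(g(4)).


g(4) = -4
f(-4) = (-1)*(-4)^2 + 1*(-4) - 1 = -21

-21


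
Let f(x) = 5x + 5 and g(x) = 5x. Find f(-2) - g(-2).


f(-2) = -5
g(-2) = -10
Difference = 5

5


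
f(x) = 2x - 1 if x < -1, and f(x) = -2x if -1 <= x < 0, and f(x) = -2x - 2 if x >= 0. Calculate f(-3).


-3 satisfies x < -1
f(-3) = -7

-7


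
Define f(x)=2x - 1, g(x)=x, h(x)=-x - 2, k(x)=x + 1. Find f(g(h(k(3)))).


k(3) = 4
h(4) = -6
g(-6) = -6
f(-6) = -13

-13


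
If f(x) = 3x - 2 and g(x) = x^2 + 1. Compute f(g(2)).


g(2) = 5
f(5) = 13

13


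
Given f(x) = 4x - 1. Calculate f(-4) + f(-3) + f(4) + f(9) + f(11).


63


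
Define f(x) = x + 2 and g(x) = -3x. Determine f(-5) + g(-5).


12


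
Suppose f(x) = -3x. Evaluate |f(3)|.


f(3) = -9
|-9| = 9

9


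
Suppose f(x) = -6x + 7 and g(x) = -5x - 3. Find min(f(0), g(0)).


f(0) = 7
g(0) = -3
min = -3

-3


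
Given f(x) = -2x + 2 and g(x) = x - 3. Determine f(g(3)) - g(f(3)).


f(g(3)) = 2
g(f(3)) = -7
Difference = 9

9


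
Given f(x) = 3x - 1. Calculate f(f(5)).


41


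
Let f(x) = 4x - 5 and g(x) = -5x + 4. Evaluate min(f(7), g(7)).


-31


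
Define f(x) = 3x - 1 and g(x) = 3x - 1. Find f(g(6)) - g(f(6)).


0


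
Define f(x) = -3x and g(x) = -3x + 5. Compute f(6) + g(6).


f(6) = -18
g(6) = -13
Sum = -31

-31


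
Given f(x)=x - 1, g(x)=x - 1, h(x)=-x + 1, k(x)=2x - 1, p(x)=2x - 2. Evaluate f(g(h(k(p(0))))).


4


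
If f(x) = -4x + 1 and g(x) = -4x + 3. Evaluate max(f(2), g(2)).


f(2) = -7
g(2) = -5
max = -5

-5


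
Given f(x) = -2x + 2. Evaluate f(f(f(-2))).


f(-2) = 6
f(6) = -10
f(-10) = 22

22


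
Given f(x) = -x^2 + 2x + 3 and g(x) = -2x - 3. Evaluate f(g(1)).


g(1) = -5
f(-5) = (-1)*(-5)^2 + 2*(-5) + 3 = -32

-32


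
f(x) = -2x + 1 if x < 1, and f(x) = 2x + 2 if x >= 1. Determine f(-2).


-2 satisfies x < 1
f(-2) = 5

5


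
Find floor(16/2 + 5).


16/2 = 8
8 + 5 = 13
floor(13) = 13

13


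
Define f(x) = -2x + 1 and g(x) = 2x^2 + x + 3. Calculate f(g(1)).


g(1) = 6
f(6) = -11

-11


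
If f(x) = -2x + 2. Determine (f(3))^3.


f(3) = -4
(-4)^3 = -64

-64


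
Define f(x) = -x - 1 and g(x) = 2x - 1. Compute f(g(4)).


g(4) = 7
f(7) = -8

-8


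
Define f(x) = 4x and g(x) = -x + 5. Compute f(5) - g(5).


f(5) = 20
g(5) = 0
Difference = 20

20


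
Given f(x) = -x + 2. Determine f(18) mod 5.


f(18) = -16
-16 mod 5 = 4

4


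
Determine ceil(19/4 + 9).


14


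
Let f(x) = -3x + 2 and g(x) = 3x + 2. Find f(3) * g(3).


f(3) = -7
g(3) = 11
Product = -77

-77


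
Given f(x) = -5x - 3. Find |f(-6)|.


f(-6) = 27
|27| = 27

27


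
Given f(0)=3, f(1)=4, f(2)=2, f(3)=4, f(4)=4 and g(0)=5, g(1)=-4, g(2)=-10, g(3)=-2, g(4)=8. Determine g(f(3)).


8


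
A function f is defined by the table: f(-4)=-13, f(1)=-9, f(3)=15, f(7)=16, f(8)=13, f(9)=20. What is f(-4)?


-13


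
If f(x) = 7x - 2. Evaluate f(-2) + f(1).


f(-2) = -16
f(1) = 5
Sum = -11

-11


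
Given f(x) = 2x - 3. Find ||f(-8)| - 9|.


f(-8) = -19
|-19| = 19
|19 - 9| = 10

10


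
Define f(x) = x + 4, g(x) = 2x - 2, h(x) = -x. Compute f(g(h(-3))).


h(-3) = 3
g(3) = 4
f(4) = 8

8


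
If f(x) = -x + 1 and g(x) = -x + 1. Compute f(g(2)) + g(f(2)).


f(g(2)) = 2
g(f(2)) = 2
Sum = 4

4


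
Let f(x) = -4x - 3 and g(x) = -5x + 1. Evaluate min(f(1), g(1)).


f(1) = -7
g(1) = -4
min = -7

-7


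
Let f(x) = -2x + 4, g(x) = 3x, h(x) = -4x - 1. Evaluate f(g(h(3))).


82


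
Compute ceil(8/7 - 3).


8/7 = 1.1429
1.1429 - 3 = -1.8571
ceil(-1.8571) = -1

-1


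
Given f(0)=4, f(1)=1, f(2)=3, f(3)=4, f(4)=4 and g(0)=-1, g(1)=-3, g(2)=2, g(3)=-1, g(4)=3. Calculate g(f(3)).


f(3) = 4
g(4) = 3

3


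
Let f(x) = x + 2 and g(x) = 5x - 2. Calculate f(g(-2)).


g(-2) = -12
f(-12) = -10

-10


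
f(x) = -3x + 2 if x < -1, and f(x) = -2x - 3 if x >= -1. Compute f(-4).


14


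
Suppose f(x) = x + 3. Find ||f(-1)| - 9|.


f(-1) = 2
|2| = 2
|2 - 9| = 7

7


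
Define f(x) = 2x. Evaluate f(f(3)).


f(3) = 6
f(6) = 12

12


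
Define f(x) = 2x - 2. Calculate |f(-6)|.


14


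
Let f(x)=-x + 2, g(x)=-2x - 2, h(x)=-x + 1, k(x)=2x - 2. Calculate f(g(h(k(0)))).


k(0) = -2
h(-2) = 3
g(3) = -8
f(-8) = 10

10


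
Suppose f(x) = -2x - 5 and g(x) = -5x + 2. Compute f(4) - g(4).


f(4) = -13
g(4) = -18
Difference = 5

5


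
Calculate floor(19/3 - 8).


19/3 = 6.3333
6.3333 - 8 = -1.6667
floor(-1.6667) = -2

-2


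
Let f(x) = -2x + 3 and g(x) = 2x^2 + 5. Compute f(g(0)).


g(0) = 5
f(5) = -7

-7


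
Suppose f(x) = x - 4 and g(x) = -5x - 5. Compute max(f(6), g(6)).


f(6) = 2
g(6) = -35
max = 2

2


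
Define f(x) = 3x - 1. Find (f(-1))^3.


-64


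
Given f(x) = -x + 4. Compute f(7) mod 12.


f(7) = -3
-3 mod 12 = 9

9


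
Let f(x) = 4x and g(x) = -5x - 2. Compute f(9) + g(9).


f(9) = 36
g(9) = -47
Sum = -11

-11


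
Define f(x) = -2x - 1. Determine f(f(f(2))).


f(2) = -5
f(-5) = 9
f(9) = -19

-19


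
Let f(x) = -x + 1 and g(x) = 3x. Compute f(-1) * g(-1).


-6


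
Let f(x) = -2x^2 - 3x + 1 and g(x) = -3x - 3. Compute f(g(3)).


g(3) = -12
f(-12) = (-2)*(-12)^2 - 3*(-12) + 1 = -251

-251


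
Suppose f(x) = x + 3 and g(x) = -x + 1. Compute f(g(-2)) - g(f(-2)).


f(g(-2)) = 6
g(f(-2)) = 0
Difference = 6

6


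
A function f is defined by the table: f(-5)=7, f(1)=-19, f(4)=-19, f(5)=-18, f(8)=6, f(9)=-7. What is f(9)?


-7


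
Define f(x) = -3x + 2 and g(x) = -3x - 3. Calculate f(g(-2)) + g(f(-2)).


f(g(-2)) = -7
g(f(-2)) = -27
Sum = -34

-34


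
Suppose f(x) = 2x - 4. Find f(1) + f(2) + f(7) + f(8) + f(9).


f(1) = -2
f(2) = 0
f(7) = 10
f(8) = 12
f(9) = 14
Sum = 34

34


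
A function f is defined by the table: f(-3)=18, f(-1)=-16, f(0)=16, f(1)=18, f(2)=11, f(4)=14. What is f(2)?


Reading from the table at x = 2

11


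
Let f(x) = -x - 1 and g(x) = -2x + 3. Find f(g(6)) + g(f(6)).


f(g(6)) = 8
g(f(6)) = 17
Sum = 25

25


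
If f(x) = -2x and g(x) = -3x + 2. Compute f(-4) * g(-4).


f(-4) = 8
g(-4) = 14
Product = 112

112


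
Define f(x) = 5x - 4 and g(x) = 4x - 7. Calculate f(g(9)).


g(9) = 29
f(29) = 141

141


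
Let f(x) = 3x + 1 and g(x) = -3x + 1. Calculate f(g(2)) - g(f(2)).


f(g(2)) = -14
g(f(2)) = -20
Difference = 6

6


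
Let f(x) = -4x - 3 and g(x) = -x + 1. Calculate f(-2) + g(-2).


f(-2) = 5
g(-2) = 3
Sum = 8

8


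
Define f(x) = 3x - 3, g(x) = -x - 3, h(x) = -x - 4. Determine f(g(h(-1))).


-3


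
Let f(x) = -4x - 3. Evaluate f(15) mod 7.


f(15) = -63
-63 mod 7 = 0

0


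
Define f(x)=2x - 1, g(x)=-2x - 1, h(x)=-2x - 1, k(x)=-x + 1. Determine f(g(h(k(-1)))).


k(-1) = 2
h(2) = -5
g(-5) = 9
f(9) = 17

17


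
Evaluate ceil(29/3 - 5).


5


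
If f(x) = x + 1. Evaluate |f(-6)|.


f(-6) = -5
|-5| = 5

5


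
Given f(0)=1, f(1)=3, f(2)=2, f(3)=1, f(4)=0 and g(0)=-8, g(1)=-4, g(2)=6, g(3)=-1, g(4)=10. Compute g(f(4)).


-8


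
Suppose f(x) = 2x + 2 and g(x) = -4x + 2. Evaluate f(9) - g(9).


f(9) = 20
g(9) = -34
Difference = 54

54


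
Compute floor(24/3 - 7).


24/3 = 8
8 - 7 = 1
floor(1) = 1

1


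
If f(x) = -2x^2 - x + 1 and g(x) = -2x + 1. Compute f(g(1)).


g(1) = -1
f(-1) = (-2)*(-1)^2 - 1*(-1) + 1 = 0

0


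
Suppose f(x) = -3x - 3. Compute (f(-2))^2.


f(-2) = 3
(3)^2 = 9

9


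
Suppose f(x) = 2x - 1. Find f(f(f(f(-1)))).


f(-1) = -3
f(-3) = -7
f(-7) = -15
f(-15) = -31

-31


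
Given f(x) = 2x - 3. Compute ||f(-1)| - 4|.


1


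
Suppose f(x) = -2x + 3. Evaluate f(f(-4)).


f(-4) = 11
f(11) = -19

-19


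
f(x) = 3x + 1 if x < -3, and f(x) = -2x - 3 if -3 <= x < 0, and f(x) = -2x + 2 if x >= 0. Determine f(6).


6 satisfies x >= 0
f(6) = -10

-10


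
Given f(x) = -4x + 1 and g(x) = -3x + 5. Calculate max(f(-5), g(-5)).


f(-5) = 21
g(-5) = 20
max = 21

21


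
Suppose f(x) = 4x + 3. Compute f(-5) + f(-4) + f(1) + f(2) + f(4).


f(-5) = -17
f(-4) = -13
f(1) = 7
f(2) = 11
f(4) = 19
Sum = 7

7


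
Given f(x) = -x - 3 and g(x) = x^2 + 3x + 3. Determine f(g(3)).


g(3) = 21
f(21) = -24

-24


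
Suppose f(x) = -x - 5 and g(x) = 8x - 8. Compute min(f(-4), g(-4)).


f(-4) = -1
g(-4) = -40
min = -40

-40


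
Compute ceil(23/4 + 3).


23/4 = 5.75
5.75 + 3 = 8.75
ceil(8.75) = 9

9


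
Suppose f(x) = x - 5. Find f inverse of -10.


Solve x - 5 = -10
x = (-10 + 5) / 1 = -5

-5


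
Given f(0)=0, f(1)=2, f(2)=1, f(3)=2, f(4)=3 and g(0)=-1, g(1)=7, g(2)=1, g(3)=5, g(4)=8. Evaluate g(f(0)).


-1


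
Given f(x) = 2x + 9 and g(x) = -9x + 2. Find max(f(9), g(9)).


f(9) = 27
g(9) = -79
max = 27

27


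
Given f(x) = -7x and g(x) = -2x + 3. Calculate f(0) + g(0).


f(0) = 0
g(0) = 3
Sum = 3

3


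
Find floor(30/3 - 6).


30/3 = 10
10 - 6 = 4
floor(4) = 4

4


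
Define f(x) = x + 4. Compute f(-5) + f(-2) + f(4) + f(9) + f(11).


f(-5) = -1
f(-2) = 2
f(4) = 8
f(9) = 13
f(11) = 15
Sum = 37

37


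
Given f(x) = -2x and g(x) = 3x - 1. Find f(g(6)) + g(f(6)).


f(g(6)) = -34
g(f(6)) = -37
Sum = -71

-71


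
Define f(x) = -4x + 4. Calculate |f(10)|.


f(10) = -36
|-36| = 36

36


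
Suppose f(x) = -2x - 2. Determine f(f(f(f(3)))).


f(3) = -8
f(-8) = 14
f(14) = -30
f(-30) = 58

58


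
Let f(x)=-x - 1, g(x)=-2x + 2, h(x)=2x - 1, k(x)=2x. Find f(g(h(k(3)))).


k(3) = 6
h(6) = 11
g(11) = -20
f(-20) = 19

19


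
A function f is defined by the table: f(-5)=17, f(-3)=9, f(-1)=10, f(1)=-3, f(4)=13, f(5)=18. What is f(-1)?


Reading from the table at x = -1

10


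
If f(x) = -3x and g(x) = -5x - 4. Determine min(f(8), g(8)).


f(8) = -24
g(8) = -44
min = -44

-44


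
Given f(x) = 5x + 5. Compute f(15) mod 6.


f(15) = 80
80 mod 6 = 2

2


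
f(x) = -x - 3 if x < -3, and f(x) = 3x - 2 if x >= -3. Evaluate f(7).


7 satisfies x >= -3
f(7) = 19

19


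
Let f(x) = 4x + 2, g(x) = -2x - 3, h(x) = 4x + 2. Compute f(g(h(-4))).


h(-4) = -14
g(-14) = 25
f(25) = 102

102


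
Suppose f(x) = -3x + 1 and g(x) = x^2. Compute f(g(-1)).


-2


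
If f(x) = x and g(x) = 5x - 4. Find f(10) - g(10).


f(10) = 10
g(10) = 46
Difference = -36

-36


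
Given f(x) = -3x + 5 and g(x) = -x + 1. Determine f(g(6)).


g(6) = -5
f(-5) = 20

20


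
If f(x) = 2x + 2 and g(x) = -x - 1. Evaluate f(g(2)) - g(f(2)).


3


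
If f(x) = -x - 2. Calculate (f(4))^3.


f(4) = -6
(-6)^3 = -216

-216


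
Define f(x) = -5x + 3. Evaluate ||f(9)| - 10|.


f(9) = -42
|-42| = 42
|42 - 10| = 32

32


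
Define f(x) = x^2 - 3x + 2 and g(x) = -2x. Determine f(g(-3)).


20


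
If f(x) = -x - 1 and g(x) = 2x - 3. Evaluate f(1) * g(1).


f(1) = -2
g(1) = -1
Product = 2

2


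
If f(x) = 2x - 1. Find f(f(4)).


13


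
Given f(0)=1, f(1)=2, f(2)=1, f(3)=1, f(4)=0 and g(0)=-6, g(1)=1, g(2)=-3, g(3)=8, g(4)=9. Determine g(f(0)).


f(0) = 1
g(1) = 1

1


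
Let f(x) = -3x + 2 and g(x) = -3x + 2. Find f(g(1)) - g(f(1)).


f(g(1)) = 5
g(f(1)) = 5
Difference = 0

0


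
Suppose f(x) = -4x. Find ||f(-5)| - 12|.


f(-5) = 20
|20| = 20
|20 - 12| = 8

8


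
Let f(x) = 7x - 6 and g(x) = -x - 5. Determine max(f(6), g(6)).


f(6) = 36
g(6) = -11
max = 36

36


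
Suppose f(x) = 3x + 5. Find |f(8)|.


f(8) = 29
|29| = 29

29


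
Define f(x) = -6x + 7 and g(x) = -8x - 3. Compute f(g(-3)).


-119


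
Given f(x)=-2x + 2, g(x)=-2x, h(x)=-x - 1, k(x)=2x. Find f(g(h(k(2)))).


k(2) = 4
h(4) = -5
g(-5) = 10
f(10) = -18

-18


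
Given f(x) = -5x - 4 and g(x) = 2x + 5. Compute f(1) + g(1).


f(1) = -9
g(1) = 7
Sum = -2

-2


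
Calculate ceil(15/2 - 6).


2


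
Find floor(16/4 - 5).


16/4 = 4
4 - 5 = -1
floor(-1) = -1

-1


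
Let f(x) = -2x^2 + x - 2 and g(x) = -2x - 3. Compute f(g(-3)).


g(-3) = 3
f(3) = (-2)*(3)^2 + 1*(3) - 2 = -17

-17


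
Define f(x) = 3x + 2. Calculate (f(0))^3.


f(0) = 2
(2)^3 = 8

8


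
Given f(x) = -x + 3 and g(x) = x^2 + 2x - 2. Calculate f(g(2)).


g(2) = 6
f(6) = -3

-3


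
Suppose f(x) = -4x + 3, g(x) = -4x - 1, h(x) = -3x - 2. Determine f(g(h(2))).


h(2) = -8
g(-8) = 31
f(31) = -121

-121


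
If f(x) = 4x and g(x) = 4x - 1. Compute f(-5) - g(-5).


f(-5) = -20
g(-5) = -21
Difference = 1

1


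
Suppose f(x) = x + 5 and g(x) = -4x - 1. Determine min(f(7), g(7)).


f(7) = 12
g(7) = -29
min = -29

-29


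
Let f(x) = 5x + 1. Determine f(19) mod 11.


f(19) = 96
96 mod 11 = 8

8


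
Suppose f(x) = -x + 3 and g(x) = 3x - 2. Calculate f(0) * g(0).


f(0) = 3
g(0) = -2
Product = -6

-6


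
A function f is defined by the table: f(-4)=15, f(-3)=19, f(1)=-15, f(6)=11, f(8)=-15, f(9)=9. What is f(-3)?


Reading from the table at x = -3

19


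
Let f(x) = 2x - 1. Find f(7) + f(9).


f(7) = 13
f(9) = 17
Sum = 30

30


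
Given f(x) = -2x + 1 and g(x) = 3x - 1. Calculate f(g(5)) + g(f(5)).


f(g(5)) = -27
g(f(5)) = -28
Sum = -55

-55


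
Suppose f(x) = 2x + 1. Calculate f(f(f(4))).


f(4) = 9
f(9) = 19
f(19) = 39

39


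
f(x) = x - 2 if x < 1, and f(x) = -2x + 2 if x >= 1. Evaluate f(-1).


-3


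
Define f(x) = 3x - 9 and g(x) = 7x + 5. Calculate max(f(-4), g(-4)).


f(-4) = -21
g(-4) = -23
max = -21

-21


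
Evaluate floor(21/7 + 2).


21/7 = 3
3 + 2 = 5
floor(5) = 5

5


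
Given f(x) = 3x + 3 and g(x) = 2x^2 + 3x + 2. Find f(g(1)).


g(1) = 7
f(7) = 24

24


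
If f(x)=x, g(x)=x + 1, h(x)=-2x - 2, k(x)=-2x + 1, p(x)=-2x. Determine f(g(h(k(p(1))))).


p(1) = -2
k(-2) = 5
h(5) = -12
g(-12) = -11
f(-11) = -11

-11


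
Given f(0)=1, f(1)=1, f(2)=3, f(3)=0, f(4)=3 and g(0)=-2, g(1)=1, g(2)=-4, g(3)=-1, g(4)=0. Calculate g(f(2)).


f(2) = 3
g(3) = -1

-1


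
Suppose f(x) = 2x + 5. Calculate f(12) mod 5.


4


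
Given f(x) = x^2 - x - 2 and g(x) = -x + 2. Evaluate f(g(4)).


4


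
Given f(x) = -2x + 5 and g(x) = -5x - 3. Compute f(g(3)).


41


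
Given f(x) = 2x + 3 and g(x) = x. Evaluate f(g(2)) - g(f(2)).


f(g(2)) = 7
g(f(2)) = 7
Difference = 0

0


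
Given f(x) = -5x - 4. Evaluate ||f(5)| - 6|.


f(5) = -29
|-29| = 29
|29 - 6| = 23

23


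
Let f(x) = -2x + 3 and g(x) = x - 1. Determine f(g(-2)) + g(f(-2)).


f(g(-2)) = 9
g(f(-2)) = 6
Sum = 15

15


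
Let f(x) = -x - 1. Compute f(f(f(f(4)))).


4


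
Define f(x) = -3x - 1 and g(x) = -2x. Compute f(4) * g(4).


f(4) = -13
g(4) = -8
Product = 104

104


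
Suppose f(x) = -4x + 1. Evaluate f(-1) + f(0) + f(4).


f(-1) = 5
f(0) = 1
f(4) = -15
Sum = -9

-9


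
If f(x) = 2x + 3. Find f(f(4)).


25


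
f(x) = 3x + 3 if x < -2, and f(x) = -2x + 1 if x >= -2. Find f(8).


8 satisfies x >= -2
f(8) = -15

-15


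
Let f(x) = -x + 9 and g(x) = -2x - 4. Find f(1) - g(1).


14


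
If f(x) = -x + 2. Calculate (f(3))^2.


f(3) = -1
(-1)^2 = 1

1


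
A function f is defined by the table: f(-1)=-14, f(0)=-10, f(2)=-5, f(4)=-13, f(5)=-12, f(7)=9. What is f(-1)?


-14


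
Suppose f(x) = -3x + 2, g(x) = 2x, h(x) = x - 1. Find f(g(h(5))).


h(5) = 4
g(4) = 8
f(8) = -22

-22


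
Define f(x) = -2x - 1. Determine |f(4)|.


f(4) = -9
|-9| = 9

9


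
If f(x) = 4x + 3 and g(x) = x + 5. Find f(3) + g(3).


f(3) = 15
g(3) = 8
Sum = 23

23


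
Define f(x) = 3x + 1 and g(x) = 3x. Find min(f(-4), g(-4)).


f(-4) = -11
g(-4) = -12
min = -12

-12


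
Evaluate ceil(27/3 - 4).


27/3 = 9
9 - 4 = 5
ceil(5) = 5

5


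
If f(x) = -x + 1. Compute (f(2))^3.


-1


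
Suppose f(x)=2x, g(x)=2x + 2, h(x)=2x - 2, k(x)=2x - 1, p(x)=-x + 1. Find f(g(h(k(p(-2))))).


p(-2) = 3
k(3) = 5
h(5) = 8
g(8) = 18
f(18) = 36

36


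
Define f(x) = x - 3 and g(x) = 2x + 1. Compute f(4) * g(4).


f(4) = 1
g(4) = 9
Product = 9

9


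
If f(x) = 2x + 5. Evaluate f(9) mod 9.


f(9) = 23
23 mod 9 = 5

5


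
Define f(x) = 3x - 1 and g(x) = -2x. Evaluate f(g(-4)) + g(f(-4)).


f(g(-4)) = 23
g(f(-4)) = 26
Sum = 49

49


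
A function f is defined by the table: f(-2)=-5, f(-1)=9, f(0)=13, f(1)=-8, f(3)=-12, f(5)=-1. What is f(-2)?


Reading from the table at x = -2

-5
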